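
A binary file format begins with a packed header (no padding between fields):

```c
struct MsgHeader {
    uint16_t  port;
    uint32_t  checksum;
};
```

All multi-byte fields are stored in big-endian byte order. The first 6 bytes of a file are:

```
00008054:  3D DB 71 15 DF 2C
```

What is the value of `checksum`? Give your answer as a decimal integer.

`checksum` follows `port` (2 bytes), so it starts at byte offset 2 and occupies 4 bytes.
Bytes at offsets 2..5: 71 15 DF 2C.
Big-endian: lowest address holds the most-significant byte.
The bytes are already most-significant first: 0x7115DF2C.
0x7115DF2C = 1897258796.

1897258796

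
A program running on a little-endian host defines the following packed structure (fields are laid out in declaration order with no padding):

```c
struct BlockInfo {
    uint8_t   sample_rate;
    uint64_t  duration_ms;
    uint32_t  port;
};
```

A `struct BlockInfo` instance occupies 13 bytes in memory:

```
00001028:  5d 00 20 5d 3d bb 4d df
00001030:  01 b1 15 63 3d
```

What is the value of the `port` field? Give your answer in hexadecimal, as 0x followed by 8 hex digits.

`port` follows `sample_rate` (1 B), `duration_ms` (8 B), so it starts at offset 1 + 8 = 9 and occupies 4 bytes.
Bytes at offsets 9..12: B1 15 63 3D.
Little-endian stores the least-significant byte at the lowest address.
Reassemble most-significant byte first: 3D 63 15 B1 → 0x3D6315B1.

0x3D6315B1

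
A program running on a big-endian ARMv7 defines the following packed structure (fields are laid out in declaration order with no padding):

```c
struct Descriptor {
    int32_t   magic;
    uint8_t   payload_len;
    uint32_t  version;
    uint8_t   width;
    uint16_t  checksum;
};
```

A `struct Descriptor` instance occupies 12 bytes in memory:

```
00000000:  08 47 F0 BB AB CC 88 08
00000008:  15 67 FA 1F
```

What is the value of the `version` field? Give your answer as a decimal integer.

`version` follows `magic` (4 B), `payload_len` (1 B), so it starts at offset 4 + 1 = 5 and occupies 4 bytes.
Bytes at offsets 5..8: CC 88 08 15.
Big-endian: lowest address holds the most-significant byte.
The bytes are already most-significant first: 0xCC880815.
0xCC880815 = 3431467029.

3431467029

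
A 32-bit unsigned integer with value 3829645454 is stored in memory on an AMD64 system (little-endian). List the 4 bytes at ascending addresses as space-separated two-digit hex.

8E C0 43 E4

3829645454 in hexadecimal, padded to 32 bits, is 0xE443C08E.
Split into bytes (most-significant first): E4 43 C0 8E.
In little-endian order the low byte comes first in memory.
So at ascending addresses the bytes are 8E C0 43 E4.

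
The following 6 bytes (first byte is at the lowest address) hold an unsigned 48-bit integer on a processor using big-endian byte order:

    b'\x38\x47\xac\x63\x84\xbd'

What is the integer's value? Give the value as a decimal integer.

In big-endian order the high byte comes first in memory.
The bytes are already most-significant first: 0x3847AC6384BD.
0x3847AC6384BD = 61880486036669.

61880486036669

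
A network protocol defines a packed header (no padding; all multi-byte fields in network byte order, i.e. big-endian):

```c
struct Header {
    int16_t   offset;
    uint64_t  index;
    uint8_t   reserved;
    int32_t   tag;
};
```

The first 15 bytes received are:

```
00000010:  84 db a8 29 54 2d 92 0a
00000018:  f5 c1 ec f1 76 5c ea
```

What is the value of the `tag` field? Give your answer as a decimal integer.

`tag` follows `offset` (2 B), `index` (8 B), `reserved` (1 B), so it starts at offset 2 + 8 + 1 = 11 and occupies 4 bytes.
Bytes at offsets 11..14: F1 76 5C EA.
Big-endian: lowest address holds the most-significant byte.
The bytes are already most-significant first: 0xF1765CEA.
Top bit is set, so as a signed 32-bit value this is 0xF1765CEA − 2^32 = -243901206.

-243901206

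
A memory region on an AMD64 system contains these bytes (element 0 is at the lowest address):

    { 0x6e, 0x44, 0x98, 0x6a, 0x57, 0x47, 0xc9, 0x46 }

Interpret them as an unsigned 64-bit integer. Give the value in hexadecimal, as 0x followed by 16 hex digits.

0x46C947576A98446E

Little-endian stores the least-significant byte at the lowest address.
Reassemble most-significant byte first: 46 C9 47 57 6A 98 44 6E → 0x46C947576A98446E.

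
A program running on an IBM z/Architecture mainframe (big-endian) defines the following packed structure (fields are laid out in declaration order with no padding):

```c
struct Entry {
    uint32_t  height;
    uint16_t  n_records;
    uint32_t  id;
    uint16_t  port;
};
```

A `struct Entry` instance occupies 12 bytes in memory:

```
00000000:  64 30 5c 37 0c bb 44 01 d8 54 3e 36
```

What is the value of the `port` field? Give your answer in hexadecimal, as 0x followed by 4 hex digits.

`port` follows `height` (4 B), `n_records` (2 B), `id` (4 B), so it starts at offset 4 + 2 + 4 = 10 and occupies 2 bytes.
Bytes at offsets 10..11: 3E 36.
In big-endian order the high byte comes first in memory.
The bytes are already most-significant first: 0x3E36.

0x3E36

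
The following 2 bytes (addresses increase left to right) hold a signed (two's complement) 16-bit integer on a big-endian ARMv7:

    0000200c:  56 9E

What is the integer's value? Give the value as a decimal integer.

In big-endian order the high byte comes first in memory.
The bytes are already most-significant first: 0x569E.
0x569E = 22174.

22174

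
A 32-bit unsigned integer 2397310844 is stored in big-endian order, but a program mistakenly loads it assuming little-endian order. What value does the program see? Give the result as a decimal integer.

2081416334

2397310844 in 32-bit hexadecimal is 0x8EE40F7C.
Stored big-endian, the bytes at ascending addresses are 8E E4 0F 7C.
Read back as little-endian, the first byte is least significant, giving 0x7C0FE48E.
0x7C0FE48E = 2081416334.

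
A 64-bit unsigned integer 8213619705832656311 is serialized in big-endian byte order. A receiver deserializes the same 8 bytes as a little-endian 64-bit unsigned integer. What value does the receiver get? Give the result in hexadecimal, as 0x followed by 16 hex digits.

0xB7CD4DD69AA3FC71

8213619705832656311 in 64-bit hexadecimal is 0x71FCA39AD64DCDB7.
Stored big-endian, the bytes at ascending addresses are 71 FC A3 9A D6 4D CD B7.
Read back as little-endian, the first byte is least significant, giving 0xB7CD4DD69AA3FC71.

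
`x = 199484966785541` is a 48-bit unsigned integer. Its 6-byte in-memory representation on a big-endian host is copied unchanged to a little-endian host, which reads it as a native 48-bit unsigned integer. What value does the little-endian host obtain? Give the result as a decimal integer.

5852248829621

199484966785541 in 48-bit hexadecimal is 0xB56E36955205.
Stored big-endian, the bytes at ascending addresses are B5 6E 36 95 52 05.
Read back as little-endian, the first byte is least significant, giving 0x055295366EB5.
0x055295366EB5 = 5852248829621.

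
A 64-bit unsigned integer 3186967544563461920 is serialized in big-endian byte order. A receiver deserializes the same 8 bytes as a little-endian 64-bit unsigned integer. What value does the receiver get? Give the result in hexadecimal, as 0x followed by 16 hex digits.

3186967544563461920 in 64-bit hexadecimal is 0x2C3A6218B4676F20.
Stored big-endian, the bytes at ascending addresses are 2C 3A 62 18 B4 67 6F 20.
Read back as little-endian, the first byte is least significant, giving 0x206F67B418623A2C.

0x206F67B418623A2C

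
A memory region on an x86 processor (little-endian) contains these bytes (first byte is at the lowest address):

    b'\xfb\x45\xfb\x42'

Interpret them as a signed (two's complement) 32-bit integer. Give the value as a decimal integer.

In little-endian order the low byte comes first in memory.
Reassemble most-significant byte first: 42 FB 45 FB → 0x42FB45FB.
0x42FB45FB = 1123763707.

1123763707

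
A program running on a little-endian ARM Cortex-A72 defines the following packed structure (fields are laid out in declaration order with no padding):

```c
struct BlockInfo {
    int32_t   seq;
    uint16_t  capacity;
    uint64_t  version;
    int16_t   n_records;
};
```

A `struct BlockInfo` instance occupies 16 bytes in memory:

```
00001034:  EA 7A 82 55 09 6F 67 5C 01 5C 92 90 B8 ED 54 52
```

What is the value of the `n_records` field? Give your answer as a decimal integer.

21076

`n_records` follows `seq` (4 B), `capacity` (2 B), `version` (8 B), so it starts at offset 4 + 2 + 8 = 14 and occupies 2 bytes.
Bytes at offsets 14..15: 54 52.
In little-endian order the low byte comes first in memory.
Reassemble most-significant byte first: 52 54 → 0x5254.
0x5254 = 21076.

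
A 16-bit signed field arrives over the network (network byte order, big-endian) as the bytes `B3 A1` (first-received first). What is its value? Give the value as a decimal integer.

In big-endian order the high byte comes first in memory.
The bytes are already most-significant first: 0xB3A1.
Top bit is set, so as a signed 16-bit value this is 0xB3A1 − 2^16 = -19551.

-19551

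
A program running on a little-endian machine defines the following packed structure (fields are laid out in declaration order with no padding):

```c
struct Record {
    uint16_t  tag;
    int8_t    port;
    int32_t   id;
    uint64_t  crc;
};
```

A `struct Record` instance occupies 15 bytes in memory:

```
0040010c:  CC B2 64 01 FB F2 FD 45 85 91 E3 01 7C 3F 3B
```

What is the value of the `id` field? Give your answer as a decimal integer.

`id` follows `tag` (2 B), `port` (1 B), so it starts at offset 2 + 1 = 3 and occupies 4 bytes.
Bytes at offsets 3..6: 01 FB F2 FD.
Little-endian: lowest address holds the least-significant byte.
Reassemble most-significant byte first: FD F2 FB 01 → 0xFDF2FB01.
Top bit is set, so as a signed 32-bit value this is 0xFDF2FB01 − 2^32 = -34407679.

-34407679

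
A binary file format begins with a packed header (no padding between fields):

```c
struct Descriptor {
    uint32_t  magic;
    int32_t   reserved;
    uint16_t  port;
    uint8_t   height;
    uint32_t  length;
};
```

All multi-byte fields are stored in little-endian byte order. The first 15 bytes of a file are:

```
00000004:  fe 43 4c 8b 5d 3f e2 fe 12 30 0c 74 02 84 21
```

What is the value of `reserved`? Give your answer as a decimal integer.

`reserved` follows `magic` (4 bytes), so it starts at byte offset 4 and occupies 4 bytes.
Bytes at offsets 4..7: 5D 3F E2 FE.
Little-endian: lowest address holds the least-significant byte.
Reassemble most-significant byte first: FE E2 3F 5D → 0xFEE23F5D.
Top bit is set, so as a signed 32-bit value this is 0xFEE23F5D − 2^32 = -18727075.

-18727075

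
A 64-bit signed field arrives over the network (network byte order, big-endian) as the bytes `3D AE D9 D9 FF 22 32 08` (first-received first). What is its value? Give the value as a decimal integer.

Big-endian stores the most-significant byte at the lowest address.
The bytes are already most-significant first: 0x3DAED9D9FF223208.
0x3DAED9D9FF223208 = 4444729412572819976.

4444729412572819976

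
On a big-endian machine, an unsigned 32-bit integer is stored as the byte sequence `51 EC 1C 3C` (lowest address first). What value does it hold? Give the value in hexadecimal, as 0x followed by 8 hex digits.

0x51EC1C3C

In big-endian order the high byte comes first in memory.
The bytes are already most-significant first: 0x51EC1C3C.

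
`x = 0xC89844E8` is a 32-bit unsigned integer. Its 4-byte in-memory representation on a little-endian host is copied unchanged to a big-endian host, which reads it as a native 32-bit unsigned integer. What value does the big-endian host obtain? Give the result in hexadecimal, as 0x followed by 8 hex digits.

Stored little-endian, the bytes at ascending addresses are E8 44 98 C8.
Read back as big-endian, the last byte is least significant, giving 0xE84498C8.

0xE84498C8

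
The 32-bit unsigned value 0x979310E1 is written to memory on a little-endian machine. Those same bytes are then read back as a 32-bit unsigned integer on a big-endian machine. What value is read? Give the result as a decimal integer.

3775959959

Stored little-endian, the bytes at ascending addresses are E1 10 93 97.
Read back as big-endian, the last byte is least significant, giving 0xE1109397.
0xE1109397 = 3775959959.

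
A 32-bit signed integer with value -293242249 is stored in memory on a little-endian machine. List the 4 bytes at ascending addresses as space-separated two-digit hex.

77 7A 85 EE

Two's complement of -293242249 in 32 bits: 293242249 = 0x117A8589; invert → 0xEE857A76; add 1 → 0xEE857A77.
Split into bytes (most-significant first): EE 85 7A 77.
Little-endian: lowest address holds the least-significant byte.
So at ascending addresses the bytes are 77 7A 85 EE.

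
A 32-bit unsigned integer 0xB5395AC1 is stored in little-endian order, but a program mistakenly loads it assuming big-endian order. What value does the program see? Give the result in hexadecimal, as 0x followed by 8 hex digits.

0xC15A39B5

Stored little-endian, the bytes at ascending addresses are C1 5A 39 B5.
Read back as big-endian, the last byte is least significant, giving 0xC15A39B5.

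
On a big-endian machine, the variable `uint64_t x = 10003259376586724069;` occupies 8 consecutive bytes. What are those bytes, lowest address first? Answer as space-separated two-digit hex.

10003259376586724069 in hexadecimal, padded to 64 bits, is 0x8AD2B767498C12E5.
Split into bytes (most-significant first): 8A D2 B7 67 49 8C 12 E5.
Big-endian: lowest address holds the most-significant byte.
So the memory order matches the most-significant-first order: 8A D2 B7 67 49 8C 12 E5.

8A D2 B7 67 49 8C 12 E5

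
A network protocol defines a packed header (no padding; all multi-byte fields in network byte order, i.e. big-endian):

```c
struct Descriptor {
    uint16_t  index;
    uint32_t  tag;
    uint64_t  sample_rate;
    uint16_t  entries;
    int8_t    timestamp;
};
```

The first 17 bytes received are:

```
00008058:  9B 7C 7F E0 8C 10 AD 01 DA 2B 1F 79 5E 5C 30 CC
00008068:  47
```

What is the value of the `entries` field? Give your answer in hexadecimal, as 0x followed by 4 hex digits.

0x30CC

`entries` follows `index` (2 B), `tag` (4 B), `sample_rate` (8 B), so it starts at offset 2 + 4 + 8 = 14 and occupies 2 bytes.
Bytes at offsets 14..15: 30 CC.
Big-endian stores the most-significant byte at the lowest address.
The bytes are already most-significant first: 0x30CC.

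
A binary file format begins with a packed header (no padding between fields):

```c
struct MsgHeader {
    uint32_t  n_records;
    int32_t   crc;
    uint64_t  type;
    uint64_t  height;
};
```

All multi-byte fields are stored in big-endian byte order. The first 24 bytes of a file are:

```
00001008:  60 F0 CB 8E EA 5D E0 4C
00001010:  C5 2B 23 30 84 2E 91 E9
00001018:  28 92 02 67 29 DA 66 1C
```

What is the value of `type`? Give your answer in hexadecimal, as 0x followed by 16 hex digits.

0xC52B2330842E91E9

`type` follows `n_records` (4 B), `crc` (4 B), so it starts at offset 4 + 4 = 8 and occupies 8 bytes.
Bytes at offsets 8..15: C5 2B 23 30 84 2E 91 E9.
Big-endian: lowest address holds the most-significant byte.
The bytes are already most-significant first: 0xC52B2330842E91E9.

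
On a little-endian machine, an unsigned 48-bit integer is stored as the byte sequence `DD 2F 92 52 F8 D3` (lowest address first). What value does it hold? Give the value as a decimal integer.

233063490662365

Little-endian: lowest address holds the least-significant byte.
Reassemble most-significant byte first: D3 F8 52 92 2F DD → 0xD3F852922FDD.
0xD3F852922FDD = 233063490662365.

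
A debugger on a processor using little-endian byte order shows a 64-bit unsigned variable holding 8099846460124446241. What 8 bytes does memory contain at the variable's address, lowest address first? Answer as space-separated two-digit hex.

21 3E EC CE 70 6F 68 70

8099846460124446241 in hexadecimal, padded to 64 bits, is 0x70686F70CEEC3E21.
Split into bytes (most-significant first): 70 68 6F 70 CE EC 3E 21.
Little-endian: lowest address holds the least-significant byte.
So at ascending addresses the bytes are 21 3E EC CE 70 6F 68 70.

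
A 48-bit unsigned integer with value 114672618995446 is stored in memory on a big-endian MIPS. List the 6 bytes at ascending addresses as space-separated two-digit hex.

114672618995446 in hexadecimal, padded to 48 bits, is 0x684B4CB87EF6.
Split into bytes (most-significant first): 68 4B 4C B8 7E F6.
Big-endian: lowest address holds the most-significant byte.
So the memory order matches the most-significant-first order: 68 4B 4C B8 7E F6.

68 4B 4C B8 7E F6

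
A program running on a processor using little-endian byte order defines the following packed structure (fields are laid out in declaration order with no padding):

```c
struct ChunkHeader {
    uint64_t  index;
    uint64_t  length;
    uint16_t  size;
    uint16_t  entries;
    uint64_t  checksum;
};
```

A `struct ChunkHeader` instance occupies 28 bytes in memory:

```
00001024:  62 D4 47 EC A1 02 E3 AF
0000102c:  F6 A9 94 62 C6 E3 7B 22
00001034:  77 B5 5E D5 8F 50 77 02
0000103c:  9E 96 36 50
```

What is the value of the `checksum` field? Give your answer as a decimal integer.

5779972777166983311

`checksum` follows `index` (8 B), `length` (8 B), `size` (2 B), `entries` (2 B), so it starts at offset 8 + 8 + 2 + 2 = 20 and occupies 8 bytes.
Bytes at offsets 20..27: 8F 50 77 02 9E 96 36 50.
Little-endian: lowest address holds the least-significant byte.
Reassemble most-significant byte first: 50 36 96 9E 02 77 50 8F → 0x5036969E0277508F.
0x5036969E0277508F = 5779972777166983311.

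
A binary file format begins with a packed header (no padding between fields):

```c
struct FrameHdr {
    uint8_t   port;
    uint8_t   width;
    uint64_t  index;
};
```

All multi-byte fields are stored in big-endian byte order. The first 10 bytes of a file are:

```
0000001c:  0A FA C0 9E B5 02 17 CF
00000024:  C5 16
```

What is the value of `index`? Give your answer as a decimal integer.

13879730122196501782

`index` follows `port` (1 B), `width` (1 B), so it starts at offset 1 + 1 = 2 and occupies 8 bytes.
Bytes at offsets 2..9: C0 9E B5 02 17 CF C5 16.
In big-endian order the high byte comes first in memory.
The bytes are already most-significant first: 0xC09EB50217CFC516.
0xC09EB50217CFC516 = 13879730122196501782.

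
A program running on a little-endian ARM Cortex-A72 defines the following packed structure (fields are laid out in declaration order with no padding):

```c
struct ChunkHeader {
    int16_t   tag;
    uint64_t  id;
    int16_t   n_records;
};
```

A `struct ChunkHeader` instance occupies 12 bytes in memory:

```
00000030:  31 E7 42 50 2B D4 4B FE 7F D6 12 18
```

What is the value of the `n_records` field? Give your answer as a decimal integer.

`n_records` follows `tag` (2 B), `id` (8 B), so it starts at offset 2 + 8 = 10 and occupies 2 bytes.
Bytes at offsets 10..11: 12 18.
Little-endian: lowest address holds the least-significant byte.
Reassemble most-significant byte first: 18 12 → 0x1812.
0x1812 = 6162.

6162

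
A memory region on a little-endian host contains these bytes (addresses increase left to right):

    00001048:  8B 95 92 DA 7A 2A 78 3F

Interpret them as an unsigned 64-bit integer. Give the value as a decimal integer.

4573452128736155019

Little-endian stores the least-significant byte at the lowest address.
Reassemble most-significant byte first: 3F 78 2A 7A DA 92 95 8B → 0x3F782A7ADA92958B.
0x3F782A7ADA92958B = 4573452128736155019.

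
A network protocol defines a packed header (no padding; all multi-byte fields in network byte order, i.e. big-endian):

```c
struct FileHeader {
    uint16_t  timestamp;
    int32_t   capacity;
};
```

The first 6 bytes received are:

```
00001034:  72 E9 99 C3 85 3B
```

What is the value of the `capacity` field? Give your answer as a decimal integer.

-1715239621

`capacity` follows `timestamp` (2 bytes), so it starts at byte offset 2 and occupies 4 bytes.
Bytes at offsets 2..5: 99 C3 85 3B.
In big-endian order the high byte comes first in memory.
The bytes are already most-significant first: 0x99C3853B.
Top bit is set, so as a signed 32-bit value this is 0x99C3853B − 2^32 = -1715239621.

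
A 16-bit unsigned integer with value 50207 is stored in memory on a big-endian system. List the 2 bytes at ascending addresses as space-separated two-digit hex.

50207 in hexadecimal, padded to 16 bits, is 0xC41F.
Split into bytes (most-significant first): C4 1F.
Big-endian stores the most-significant byte at the lowest address.
So the memory order matches the most-significant-first order: C4 1F.

C4 1F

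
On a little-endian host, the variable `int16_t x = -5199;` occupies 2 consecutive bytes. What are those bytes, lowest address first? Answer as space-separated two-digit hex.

Two's complement of -5199 in 16 bits: 5199 = 0x144F; invert → 0xEBB0; add 1 → 0xEBB1.
Split into bytes (most-significant first): EB B1.
Little-endian: lowest address holds the least-significant byte.
So at ascending addresses the bytes are B1 EB.

B1 EB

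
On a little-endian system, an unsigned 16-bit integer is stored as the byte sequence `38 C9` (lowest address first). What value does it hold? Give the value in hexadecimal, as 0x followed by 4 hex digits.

0xC938

In little-endian order the low byte comes first in memory.
Reassemble most-significant byte first: C9 38 → 0xC938.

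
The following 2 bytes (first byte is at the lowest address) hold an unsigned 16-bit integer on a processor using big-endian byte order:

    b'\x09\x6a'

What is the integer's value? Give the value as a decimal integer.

In big-endian order the high byte comes first in memory.
The bytes are already most-significant first: 0x096A.
0x096A = 2410.

2410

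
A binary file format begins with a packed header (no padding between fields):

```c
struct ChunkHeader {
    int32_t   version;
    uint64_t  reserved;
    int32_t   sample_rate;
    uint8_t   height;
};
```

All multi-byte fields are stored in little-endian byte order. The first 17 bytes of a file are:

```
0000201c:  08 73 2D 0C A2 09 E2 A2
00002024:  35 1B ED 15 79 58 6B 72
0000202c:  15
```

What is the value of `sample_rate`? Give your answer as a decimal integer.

1919637625

`sample_rate` follows `version` (4 B), `reserved` (8 B), so it starts at offset 4 + 8 = 12 and occupies 4 bytes.
Bytes at offsets 12..15: 79 58 6B 72.
Little-endian: lowest address holds the least-significant byte.
Reassemble most-significant byte first: 72 6B 58 79 → 0x726B5879.
0x726B5879 = 1919637625.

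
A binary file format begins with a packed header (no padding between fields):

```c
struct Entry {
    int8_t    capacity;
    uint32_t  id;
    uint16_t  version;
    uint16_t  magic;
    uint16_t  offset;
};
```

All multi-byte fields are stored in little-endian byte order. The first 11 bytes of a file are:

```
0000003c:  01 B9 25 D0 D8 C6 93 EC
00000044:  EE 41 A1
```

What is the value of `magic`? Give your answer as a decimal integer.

`magic` follows `capacity` (1 B), `id` (4 B), `version` (2 B), so it starts at offset 1 + 4 + 2 = 7 and occupies 2 bytes.
Bytes at offsets 7..8: EC EE.
Little-endian: lowest address holds the least-significant byte.
Reassemble most-significant byte first: EE EC → 0xEEEC.
0xEEEC = 61164.

61164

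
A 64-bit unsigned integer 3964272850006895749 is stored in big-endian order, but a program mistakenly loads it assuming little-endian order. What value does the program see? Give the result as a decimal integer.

9650196167890109239

3964272850006895749 in 64-bit hexadecimal is 0x3703ED274962EC85.
Stored big-endian, the bytes at ascending addresses are 37 03 ED 27 49 62 EC 85.
Read back as little-endian, the first byte is least significant, giving 0x85EC624927ED0337.
0x85EC624927ED0337 = 9650196167890109239.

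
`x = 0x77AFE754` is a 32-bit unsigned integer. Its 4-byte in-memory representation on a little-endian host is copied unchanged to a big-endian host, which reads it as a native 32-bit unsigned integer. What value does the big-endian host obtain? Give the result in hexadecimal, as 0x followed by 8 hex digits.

Stored little-endian, the bytes at ascending addresses are 54 E7 AF 77.
Read back as big-endian, the last byte is least significant, giving 0x54E7AF77.

0x54E7AF77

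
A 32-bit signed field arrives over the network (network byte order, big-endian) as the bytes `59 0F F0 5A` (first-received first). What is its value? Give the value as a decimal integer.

1494216794

Big-endian stores the most-significant byte at the lowest address.
The bytes are already most-significant first: 0x590FF05A.
0x590FF05A = 1494216794.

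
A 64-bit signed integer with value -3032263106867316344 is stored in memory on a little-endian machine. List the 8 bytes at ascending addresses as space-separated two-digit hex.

Two's complement of -3032263106867316344 in 64 bits: 3032263106867316344 = 0x2A14C33AE6594678; invert → 0xD5EB3CC519A6B987; add 1 → 0xD5EB3CC519A6B988.
Split into bytes (most-significant first): D5 EB 3C C5 19 A6 B9 88.
Little-endian stores the least-significant byte at the lowest address.
So at ascending addresses the bytes are 88 B9 A6 19 C5 3C EB D5.

88 B9 A6 19 C5 3C EB D5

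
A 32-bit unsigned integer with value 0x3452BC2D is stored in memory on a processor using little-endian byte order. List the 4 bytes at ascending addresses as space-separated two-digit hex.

Split into bytes (most-significant first): 34 52 BC 2D.
Little-endian stores the least-significant byte at the lowest address.
So at ascending addresses the bytes are 2D BC 52 34.

2D BC 52 34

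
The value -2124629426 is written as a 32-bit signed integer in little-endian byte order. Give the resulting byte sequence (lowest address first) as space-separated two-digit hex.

4E BA 5C 81

Two's complement of -2124629426 in 32 bits: 2124629426 = 0x7EA345B2; invert → 0x815CBA4D; add 1 → 0x815CBA4E.
Split into bytes (most-significant first): 81 5C BA 4E.
In little-endian order the low byte comes first in memory.
So at ascending addresses the bytes are 4E BA 5C 81.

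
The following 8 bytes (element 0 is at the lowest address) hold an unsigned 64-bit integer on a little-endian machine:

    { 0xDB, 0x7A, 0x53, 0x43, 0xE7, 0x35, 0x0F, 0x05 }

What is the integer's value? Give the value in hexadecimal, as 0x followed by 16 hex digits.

In little-endian order the low byte comes first in memory.
Reassemble most-significant byte first: 05 0F 35 E7 43 53 7A DB → 0x050F35E743537ADB.

0x050F35E743537ADB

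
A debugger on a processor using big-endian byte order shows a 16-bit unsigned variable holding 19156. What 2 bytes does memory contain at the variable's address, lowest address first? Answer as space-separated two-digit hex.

4A D4

19156 in hexadecimal, padded to 16 bits, is 0x4AD4.
Split into bytes (most-significant first): 4A D4.
In big-endian order the high byte comes first in memory.
So the memory order matches the most-significant-first order: 4A D4.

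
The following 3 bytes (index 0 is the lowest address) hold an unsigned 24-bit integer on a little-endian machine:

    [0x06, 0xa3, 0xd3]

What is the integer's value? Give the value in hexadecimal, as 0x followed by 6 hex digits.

In little-endian order the low byte comes first in memory.
Reassemble most-significant byte first: D3 A3 06 → 0xD3A306.

0xD3A306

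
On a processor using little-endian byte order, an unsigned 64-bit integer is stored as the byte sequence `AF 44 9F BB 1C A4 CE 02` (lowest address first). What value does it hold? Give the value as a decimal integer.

202279476592067759

Little-endian stores the least-significant byte at the lowest address.
Reassemble most-significant byte first: 02 CE A4 1C BB 9F 44 AF → 0x02CEA41CBB9F44AF.
0x02CEA41CBB9F44AF = 202279476592067759.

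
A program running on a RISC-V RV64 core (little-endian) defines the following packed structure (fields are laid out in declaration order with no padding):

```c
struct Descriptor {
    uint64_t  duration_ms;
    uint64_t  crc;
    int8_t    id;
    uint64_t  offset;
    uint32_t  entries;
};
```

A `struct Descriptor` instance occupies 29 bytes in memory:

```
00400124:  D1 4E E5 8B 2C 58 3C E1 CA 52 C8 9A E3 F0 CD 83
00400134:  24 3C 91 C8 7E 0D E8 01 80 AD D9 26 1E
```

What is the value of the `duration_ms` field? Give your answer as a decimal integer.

16229944105485291217

`duration_ms` is the first field, at byte offset 0, occupying 8 bytes.
Bytes at offsets 0..7: D1 4E E5 8B 2C 58 3C E1.
Little-endian: lowest address holds the least-significant byte.
Reassemble most-significant byte first: E1 3C 58 2C 8B E5 4E D1 → 0xE13C582C8BE54ED1.
0xE13C582C8BE54ED1 = 16229944105485291217.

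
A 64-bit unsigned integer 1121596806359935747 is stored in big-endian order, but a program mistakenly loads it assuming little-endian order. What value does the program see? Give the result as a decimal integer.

1121596806359935747 in 64-bit hexadecimal is 0x0F90B65A584BEB03.
Stored big-endian, the bytes at ascending addresses are 0F 90 B6 5A 58 4B EB 03.
Read back as little-endian, the first byte is least significant, giving 0x03EB4B585AB6900F.
0x03EB4B585AB6900F = 282402244491907087.

282402244491907087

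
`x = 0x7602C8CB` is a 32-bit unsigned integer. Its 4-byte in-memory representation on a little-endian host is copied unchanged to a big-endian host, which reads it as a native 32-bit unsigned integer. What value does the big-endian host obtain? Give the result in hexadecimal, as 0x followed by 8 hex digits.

0xCBC80276

Stored little-endian, the bytes at ascending addresses are CB C8 02 76.
Read back as big-endian, the last byte is least significant, giving 0xCBC80276.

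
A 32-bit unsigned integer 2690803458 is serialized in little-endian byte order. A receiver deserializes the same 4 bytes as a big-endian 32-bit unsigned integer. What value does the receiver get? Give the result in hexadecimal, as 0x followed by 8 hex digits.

2690803458 in 32-bit hexadecimal is 0xA0626702.
Stored little-endian, the bytes at ascending addresses are 02 67 62 A0.
Read back as big-endian, the last byte is least significant, giving 0x026762A0.

0x026762A0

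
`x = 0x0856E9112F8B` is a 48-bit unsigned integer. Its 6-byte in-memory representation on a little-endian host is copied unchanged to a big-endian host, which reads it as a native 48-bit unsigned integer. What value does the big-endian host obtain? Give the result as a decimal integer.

153034280228360

Stored little-endian, the bytes at ascending addresses are 8B 2F 11 E9 56 08.
Read back as big-endian, the last byte is least significant, giving 0x8B2F11E95608.
0x8B2F11E95608 = 153034280228360.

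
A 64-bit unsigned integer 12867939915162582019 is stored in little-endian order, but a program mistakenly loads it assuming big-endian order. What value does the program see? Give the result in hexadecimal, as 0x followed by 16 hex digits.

12867939915162582019 in 64-bit hexadecimal is 0xB2941B2CF255FC03.
Stored little-endian, the bytes at ascending addresses are 03 FC 55 F2 2C 1B 94 B2.
Read back as big-endian, the last byte is least significant, giving 0x03FC55F22C1B94B2.

0x03FC55F22C1B94B2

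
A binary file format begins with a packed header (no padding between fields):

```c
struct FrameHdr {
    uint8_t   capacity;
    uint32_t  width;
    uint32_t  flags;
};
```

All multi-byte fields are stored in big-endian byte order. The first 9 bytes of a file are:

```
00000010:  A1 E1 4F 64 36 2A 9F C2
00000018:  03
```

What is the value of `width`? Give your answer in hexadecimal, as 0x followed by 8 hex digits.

`width` follows `capacity` (1 byte), so it starts at byte offset 1 and occupies 4 bytes.
Bytes at offsets 1..4: E1 4F 64 36.
Big-endian stores the most-significant byte at the lowest address.
The bytes are already most-significant first: 0xE14F6436.

0xE14F6436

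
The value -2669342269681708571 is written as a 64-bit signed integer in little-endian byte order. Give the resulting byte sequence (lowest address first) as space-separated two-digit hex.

E5 D1 AF 37 59 97 F4 DA

Two's complement of -2669342269681708571 in 64 bits: 2669342269681708571 = 0x250B68A6C8502E1B; invert → 0xDAF4975937AFD1E4; add 1 → 0xDAF4975937AFD1E5.
Split into bytes (most-significant first): DA F4 97 59 37 AF D1 E5.
Little-endian stores the least-significant byte at the lowest address.
So at ascending addresses the bytes are E5 D1 AF 37 59 97 F4 DA.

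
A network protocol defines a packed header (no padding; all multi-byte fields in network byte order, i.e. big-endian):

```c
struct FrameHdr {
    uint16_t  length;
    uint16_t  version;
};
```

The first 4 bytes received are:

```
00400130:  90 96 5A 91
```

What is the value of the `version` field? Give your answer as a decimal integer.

`version` follows `length` (2 bytes), so it starts at byte offset 2 and occupies 2 bytes.
Bytes at offsets 2..3: 5A 91.
Big-endian: lowest address holds the most-significant byte.
The bytes are already most-significant first: 0x5A91.
0x5A91 = 23185.

23185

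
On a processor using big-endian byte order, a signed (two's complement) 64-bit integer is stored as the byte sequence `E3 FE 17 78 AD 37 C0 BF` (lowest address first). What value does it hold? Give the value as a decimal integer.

-2018149775945776961

Big-endian stores the most-significant byte at the lowest address.
The bytes are already most-significant first: 0xE3FE1778AD37C0BF.
Top bit is set, so as a signed 64-bit value this is 0xE3FE1778AD37C0BF − 2^64 = -2018149775945776961.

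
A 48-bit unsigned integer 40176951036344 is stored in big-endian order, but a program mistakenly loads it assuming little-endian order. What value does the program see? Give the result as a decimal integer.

202352643312164

40176951036344 in 48-bit hexadecimal is 0x248A6CE509B8.
Stored big-endian, the bytes at ascending addresses are 24 8A 6C E5 09 B8.
Read back as little-endian, the first byte is least significant, giving 0xB809E56C8A24.
0xB809E56C8A24 = 202352643312164.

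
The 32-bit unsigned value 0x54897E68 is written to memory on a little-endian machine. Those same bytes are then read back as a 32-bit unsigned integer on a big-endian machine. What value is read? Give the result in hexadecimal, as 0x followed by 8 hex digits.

Stored little-endian, the bytes at ascending addresses are 68 7E 89 54.
Read back as big-endian, the last byte is least significant, giving 0x687E8954.

0x687E8954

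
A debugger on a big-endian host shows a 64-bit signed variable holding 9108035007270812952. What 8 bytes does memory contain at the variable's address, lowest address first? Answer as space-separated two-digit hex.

9108035007270812952 in hexadecimal, padded to 64 bits, is 0x7E663D952A32FD18.
Split into bytes (most-significant first): 7E 66 3D 95 2A 32 FD 18.
Big-endian: lowest address holds the most-significant byte.
So the memory order matches the most-significant-first order: 7E 66 3D 95 2A 32 FD 18.

7E 66 3D 95 2A 32 FD 18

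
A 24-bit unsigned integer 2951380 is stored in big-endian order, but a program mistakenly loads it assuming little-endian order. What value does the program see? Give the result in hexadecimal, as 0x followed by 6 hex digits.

0xD4082D

2951380 in 24-bit hexadecimal is 0x2D08D4.
Stored big-endian, the bytes at ascending addresses are 2D 08 D4.
Read back as little-endian, the first byte is least significant, giving 0xD4082D.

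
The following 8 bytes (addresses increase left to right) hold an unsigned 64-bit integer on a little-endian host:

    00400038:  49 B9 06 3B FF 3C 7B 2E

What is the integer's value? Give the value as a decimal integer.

3349337814784719177

In little-endian order the low byte comes first in memory.
Reassemble most-significant byte first: 2E 7B 3C FF 3B 06 B9 49 → 0x2E7B3CFF3B06B949.
0x2E7B3CFF3B06B949 = 3349337814784719177.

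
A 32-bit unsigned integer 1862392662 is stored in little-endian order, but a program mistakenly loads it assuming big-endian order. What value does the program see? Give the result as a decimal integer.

1457193327

1862392662 in 32-bit hexadecimal is 0x6F01DB56.
Stored little-endian, the bytes at ascending addresses are 56 DB 01 6F.
Read back as big-endian, the last byte is least significant, giving 0x56DB016F.
0x56DB016F = 1457193327.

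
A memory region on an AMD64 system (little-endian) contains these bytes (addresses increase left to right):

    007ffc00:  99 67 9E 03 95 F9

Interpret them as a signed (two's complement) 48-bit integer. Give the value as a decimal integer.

In little-endian order the low byte comes first in memory.
Reassemble most-significant byte first: F9 95 03 9E 67 99 → 0xF995039E6799.
Top bit is set, so as a signed 48-bit value this is 0xF995039E6799 − 2^48 = -7056570554471.

-7056570554471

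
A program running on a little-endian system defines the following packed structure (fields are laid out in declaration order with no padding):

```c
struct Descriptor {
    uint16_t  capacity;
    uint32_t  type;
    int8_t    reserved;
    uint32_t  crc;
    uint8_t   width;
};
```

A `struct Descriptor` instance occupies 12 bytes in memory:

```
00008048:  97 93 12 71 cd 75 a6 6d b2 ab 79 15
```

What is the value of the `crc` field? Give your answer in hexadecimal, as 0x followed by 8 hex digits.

`crc` follows `capacity` (2 B), `type` (4 B), `reserved` (1 B), so it starts at offset 2 + 4 + 1 = 7 and occupies 4 bytes.
Bytes at offsets 7..10: 6D B2 AB 79.
In little-endian order the low byte comes first in memory.
Reassemble most-significant byte first: 79 AB B2 6D → 0x79ABB26D.

0x79ABB26D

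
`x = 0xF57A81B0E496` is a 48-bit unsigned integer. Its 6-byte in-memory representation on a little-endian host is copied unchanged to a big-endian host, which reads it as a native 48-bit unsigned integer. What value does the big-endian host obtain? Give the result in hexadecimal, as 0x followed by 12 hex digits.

Stored little-endian, the bytes at ascending addresses are 96 E4 B0 81 7A F5.
Read back as big-endian, the last byte is least significant, giving 0x96E4B0817AF5.

0x96E4B0817AF5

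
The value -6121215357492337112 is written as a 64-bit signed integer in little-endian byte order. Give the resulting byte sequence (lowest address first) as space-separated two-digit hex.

Two's complement of -6121215357492337112 in 64 bits: 6121215357492337112 = 0x54F2ECEFA0FF19D8; invert → 0xAB0D13105F00E627; add 1 → 0xAB0D13105F00E628.
Split into bytes (most-significant first): AB 0D 13 10 5F 00 E6 28.
In little-endian order the low byte comes first in memory.
So at ascending addresses the bytes are 28 E6 00 5F 10 13 0D AB.

28 E6 00 5F 10 13 0D AB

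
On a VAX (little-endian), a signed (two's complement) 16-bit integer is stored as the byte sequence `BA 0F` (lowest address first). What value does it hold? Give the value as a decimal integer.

4026

Little-endian stores the least-significant byte at the lowest address.
Reassemble most-significant byte first: 0F BA → 0x0FBA.
0x0FBA = 4026.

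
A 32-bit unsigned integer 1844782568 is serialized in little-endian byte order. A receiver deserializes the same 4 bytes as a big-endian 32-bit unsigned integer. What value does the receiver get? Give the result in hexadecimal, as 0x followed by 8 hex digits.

1844782568 in 32-bit hexadecimal is 0x6DF525E8.
Stored little-endian, the bytes at ascending addresses are E8 25 F5 6D.
Read back as big-endian, the last byte is least significant, giving 0xE825F56D.

0xE825F56D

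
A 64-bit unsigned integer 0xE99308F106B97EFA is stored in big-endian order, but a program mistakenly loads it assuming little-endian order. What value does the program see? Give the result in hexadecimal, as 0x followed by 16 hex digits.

0xFA7EB906F10893E9

Stored big-endian, the bytes at ascending addresses are E9 93 08 F1 06 B9 7E FA.
Read back as little-endian, the first byte is least significant, giving 0xFA7EB906F10893E9.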